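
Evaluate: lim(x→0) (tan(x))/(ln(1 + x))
This is a 0/0 indeterminate form.

Apply L'Hôpital's rule: differentiate numerator and denominator separately.
  f(x) = tan(x)   ⇒   f'(x) = tan(x)^2 + 1
  g(x) = ln(x + 1)   ⇒   g'(x) = 1/(x + 1)
  lim(x→0) f'(x)/g'(x) = lim(x→0) (tan(x)^2 + 1)/(1/(x + 1))
  = 1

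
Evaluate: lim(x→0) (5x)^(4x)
This is an exponential indeterminate form.

For exponential indeterminate forms, take the natural log:
  Let L = lim(x→0) (5x)^(4x)
  Then ln(L) = lim(x→0) [exponent × ln(base)]
  Evaluate using L'Hôpital or standard limits, then exponentiate.
  L = 1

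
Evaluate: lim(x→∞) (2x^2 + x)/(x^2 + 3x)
This is an ∞/∞ indeterminate form.

Apply L'Hôpital's rule: differentiate numerator and denominator separately.
  f(x) = 2·x^2 + x   ⇒   f'(x) = 4·x + 1
  g(x) = x^2 + 3·x   ⇒   g'(x) = 2·x + 3
  lim(x→∞) f'(x)/g'(x) = lim(x→∞) (4·x + 1)/(2·x + 3)
  = 2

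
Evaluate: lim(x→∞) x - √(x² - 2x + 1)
This is an ∞-∞ indeterminate form.

Combine fractions or rationalize to convert ∞-∞ to 0/0 form:
  lim(x→∞) x - √(x² - 2x + 1) = 1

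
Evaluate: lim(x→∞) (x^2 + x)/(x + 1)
This is an ∞/∞ indeterminate form.

Apply L'Hôpital's rule: differentiate numerator and denominator separately.
  f(x) = x^2 + x   ⇒   f'(x) = 2·x + 1
  g(x) = x + 1   ⇒   g'(x) = 1
  lim(x→∞) f'(x)/g'(x) = lim(x→∞) (2·x + 1)/(1)
  = ∞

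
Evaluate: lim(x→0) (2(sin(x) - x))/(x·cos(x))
This is a 0/0 indeterminate form.

Apply L'Hôpital's rule: differentiate numerator and denominator separately.
  f(x) = -2·x + 2·sin(x)   ⇒   f'(x) = 2·cos(x) - 2
  g(x) = x·cos(x)   ⇒   g'(x) = -x·sin(x) + cos(x)
  lim(x→0) f'(x)/g'(x) = lim(x→0) (2·cos(x) - 2)/(-x·sin(x) + cos(x))
  = 0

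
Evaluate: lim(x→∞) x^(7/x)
This is an exponential indeterminate form.

For exponential indeterminate forms, take the natural log:
  Let L = lim(x→∞) x^(7/x)
  Then ln(L) = lim(x→∞) [exponent × ln(base)]
  Evaluate using L'Hôpital or standard limits, then exponentiate.
  L = 1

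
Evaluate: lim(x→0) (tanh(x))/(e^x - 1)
This is a 0/0 indeterminate form.

Apply L'Hôpital's rule: differentiate numerator and denominator separately.
  f(x) = tanh(x)   ⇒   f'(x) = 1 - tanh(x)^2
  g(x) = e^(x) - 1   ⇒   g'(x) = e^(x)
  lim(x→0) f'(x)/g'(x) = lim(x→0) (1 - tanh(x)^2)/(e^(x))
  = 1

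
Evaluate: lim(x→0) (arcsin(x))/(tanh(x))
This is a 0/0 indeterminate form.

Apply L'Hôpital's rule: differentiate numerator and denominator separately.
  f(x) = asin(x)   ⇒   f'(x) = 1/sqrt(1 - x^2)
  g(x) = tanh(x)   ⇒   g'(x) = 1 - tanh(x)^2
  lim(x→0) f'(x)/g'(x) = lim(x→0) (1/sqrt(1 - x^2))/(1 - tanh(x)^2)
  = 1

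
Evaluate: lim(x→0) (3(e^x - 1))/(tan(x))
This is a 0/0 indeterminate form.

Apply L'Hôpital's rule: differentiate numerator and denominator separately.
  f(x) = 3·e^(x) - 3   ⇒   f'(x) = 3·e^(x)
  g(x) = tan(x)   ⇒   g'(x) = tan(x)^2 + 1
  lim(x→0) f'(x)/g'(x) = lim(x→0) (3·e^(x))/(tan(x)^2 + 1)
  = 3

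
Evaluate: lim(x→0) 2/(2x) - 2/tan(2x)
This is an ∞-∞ indeterminate form.

Combine fractions or rationalize to convert ∞-∞ to 0/0 form:
  lim(x→0) 2/(2x) - 2/tan(2x) = 0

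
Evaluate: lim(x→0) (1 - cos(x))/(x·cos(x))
This is a 0/0 indeterminate form.

Apply L'Hôpital's rule: differentiate numerator and denominator separately.
  f(x) = 1 - cos(x)   ⇒   f'(x) = sin(x)
  g(x) = x·cos(x)   ⇒   g'(x) = -x·sin(x) + cos(x)
  lim(x→0) f'(x)/g'(x) = lim(x→0) (sin(x))/(-x·sin(x) + cos(x))
  = 0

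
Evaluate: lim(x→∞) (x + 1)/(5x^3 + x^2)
This is an ∞/∞ indeterminate form.

Apply L'Hôpital's rule: differentiate numerator and denominator separately.
  f(x) = x + 1   ⇒   f'(x) = 1
  g(x) = 5·x^3 + x^2   ⇒   g'(x) = 15·x^2 + 2·x
  lim(x→∞) f'(x)/g'(x) = lim(x→∞) (1)/(15·x^2 + 2·x)
  = 0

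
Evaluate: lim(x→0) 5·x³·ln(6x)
This is a 0·∞ indeterminate form.

Rewrite 0·∞ as a quotient (0/0 or ∞/∞ form), then apply L'Hôpital's rule:
  lim(x→0) 5·x³·ln(6x) = 0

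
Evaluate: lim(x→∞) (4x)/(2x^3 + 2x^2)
This is an ∞/∞ indeterminate form.

Apply L'Hôpital's rule: differentiate numerator and denominator separately.
  f(x) = 4·x   ⇒   f'(x) = 4
  g(x) = 2·x^3 + 2·x^2   ⇒   g'(x) = 6·x^2 + 4·x
  lim(x→∞) f'(x)/g'(x) = lim(x→∞) (4)/(6·x^2 + 4·x)
  = 0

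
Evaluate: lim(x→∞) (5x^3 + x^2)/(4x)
This is an ∞/∞ indeterminate form.

Apply L'Hôpital's rule: differentiate numerator and denominator separately.
  f(x) = 5·x^3 + x^2   ⇒   f'(x) = 15·x^2 + 2·x
  g(x) = 4·x   ⇒   g'(x) = 4
  lim(x→∞) f'(x)/g'(x) = lim(x→∞) (15·x^2 + 2·x)/(4)
  = ∞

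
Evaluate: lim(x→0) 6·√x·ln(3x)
This is a 0·∞ indeterminate form.

Rewrite 0·∞ as a quotient (0/0 or ∞/∞ form), then apply L'Hôpital's rule:
  lim(x→0) 6·√x·ln(3x) = 0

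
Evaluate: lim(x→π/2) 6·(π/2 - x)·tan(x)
This is a 0·∞ indeterminate form.

Rewrite 0·∞ as a quotient (0/0 or ∞/∞ form), then apply L'Hôpital's rule:
  lim(x→π/2) 6·(π/2 - x)·tan(x) = 6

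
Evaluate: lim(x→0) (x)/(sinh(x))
This is a 0/0 indeterminate form.

Apply L'Hôpital's rule: differentiate numerator and denominator separately.
  f(x) = x   ⇒   f'(x) = 1
  g(x) = sinh(x)   ⇒   g'(x) = cosh(x)
  lim(x→0) f'(x)/g'(x) = lim(x→0) (1)/(cosh(x))
  = 1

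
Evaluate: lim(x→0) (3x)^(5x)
This is an exponential indeterminate form.

For exponential indeterminate forms, take the natural log:
  Let L = lim(x→0) (3x)^(5x)
  Then ln(L) = lim(x→0) [exponent × ln(base)]
  Evaluate using L'Hôpital or standard limits, then exponentiate.
  L = 1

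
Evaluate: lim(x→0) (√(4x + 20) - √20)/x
This is a standard limit.

Factor or rationalize the expression:
  lim(x→0) (√(4x + 20) - √20)/x = sqrt(5)/5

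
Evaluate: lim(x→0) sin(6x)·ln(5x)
This is a 0·∞ indeterminate form.

Rewrite 0·∞ as a quotient (0/0 or ∞/∞ form), then apply L'Hôpital's rule:
  lim(x→0) sin(6x)·ln(5x) = 0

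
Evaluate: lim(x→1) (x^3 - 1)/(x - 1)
This is a standard limit.

Factor or rationalize the expression:
  lim(x→1) (x^3 - 1)/(x - 1) = 3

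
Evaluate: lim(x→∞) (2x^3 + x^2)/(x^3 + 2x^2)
This is an ∞/∞ indeterminate form.

Apply L'Hôpital's rule: differentiate numerator and denominator separately.
  f(x) = 2·x^3 + x^2   ⇒   f'(x) = 6·x^2 + 2·x
  g(x) = x^3 + 2·x^2   ⇒   g'(x) = 3·x^2 + 4·x
  lim(x→∞) f'(x)/g'(x) = lim(x→∞) (6·x^2 + 2·x)/(3·x^2 + 4·x)
  = 2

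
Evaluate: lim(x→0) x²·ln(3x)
This is a 0·∞ indeterminate form.

Rewrite 0·∞ as a quotient (0/0 or ∞/∞ form), then apply L'Hôpital's rule:
  lim(x→0) x²·ln(3x) = 0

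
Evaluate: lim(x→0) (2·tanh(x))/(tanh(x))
This is a 0/0 indeterminate form.

Apply L'Hôpital's rule: differentiate numerator and denominator separately.
  f(x) = 2·tanh(x)   ⇒   f'(x) = 2 - 2·tanh(x)^2
  g(x) = tanh(x)   ⇒   g'(x) = 1 - tanh(x)^2
  lim(x→0) f'(x)/g'(x) = lim(x→0) (2 - 2·tanh(x)^2)/(1 - tanh(x)^2)
  = 2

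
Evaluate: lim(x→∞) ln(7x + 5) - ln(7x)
This is an ∞-∞ indeterminate form.

Combine fractions or rationalize to convert ∞-∞ to 0/0 form:
  lim(x→∞) ln(7x + 5) - ln(7x) = 0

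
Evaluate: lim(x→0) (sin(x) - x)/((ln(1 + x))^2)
This is a 0/0 indeterminate form.

Apply L'Hôpital's rule: differentiate numerator and denominator separately.
  f(x) = -x + sin(x)   ⇒   f'(x) = cos(x) - 1
  g(x) = ln(x + 1)^2   ⇒   g'(x) = 2·ln(x + 1)/(x + 1)
  lim(x→0) f'(x)/g'(x) = lim(x→0) (cos(x) - 1)/(2·ln(x + 1)/(x + 1))
  = 0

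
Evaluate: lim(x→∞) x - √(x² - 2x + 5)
This is an ∞-∞ indeterminate form.

Combine fractions or rationalize to convert ∞-∞ to 0/0 form:
  lim(x→∞) x - √(x² - 2x + 5) = 1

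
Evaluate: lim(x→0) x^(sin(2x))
This is an exponential indeterminate form.

For exponential indeterminate forms, take the natural log:
  Let L = lim(x→0) x^(sin(2x))
  Then ln(L) = lim(x→0) [exponent × ln(base)]
  Evaluate using L'Hôpital or standard limits, then exponentiate.
  L = 1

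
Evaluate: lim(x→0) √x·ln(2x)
This is a 0·∞ indeterminate form.

Rewrite 0·∞ as a quotient (0/0 or ∞/∞ form), then apply L'Hôpital's rule:
  lim(x→0) √x·ln(2x) = 0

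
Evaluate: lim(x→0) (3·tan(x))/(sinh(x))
This is a 0/0 indeterminate form.

Apply L'Hôpital's rule: differentiate numerator and denominator separately.
  f(x) = 3·tan(x)   ⇒   f'(x) = 3·tan(x)^2 + 3
  g(x) = sinh(x)   ⇒   g'(x) = cosh(x)
  lim(x→0) f'(x)/g'(x) = lim(x→0) (3·tan(x)^2 + 3)/(cosh(x))
  = 3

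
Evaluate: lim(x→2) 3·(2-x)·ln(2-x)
This is a 0·∞ indeterminate form.

Rewrite 0·∞ as a quotient (0/0 or ∞/∞ form), then apply L'Hôpital's rule:
  lim(x→2) 3·(2-x)·ln(2-x) = 0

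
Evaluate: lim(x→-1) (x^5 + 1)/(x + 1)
This is a standard limit.

Factor or rationalize the expression:
  lim(x→-1) (x^5 + 1)/(x + 1) = 5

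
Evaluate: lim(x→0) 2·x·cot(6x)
This is a 0·∞ indeterminate form.

Rewrite 0·∞ as a quotient (0/0 or ∞/∞ form), then apply L'Hôpital's rule:
  lim(x→0) 2·x·cot(6x) = 1/3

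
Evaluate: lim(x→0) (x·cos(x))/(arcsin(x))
This is a 0/0 indeterminate form.

Apply L'Hôpital's rule: differentiate numerator and denominator separately.
  f(x) = x·cos(x)   ⇒   f'(x) = -x·sin(x) + cos(x)
  g(x) = asin(x)   ⇒   g'(x) = 1/sqrt(1 - x^2)
  lim(x→0) f'(x)/g'(x) = lim(x→0) (-x·sin(x) + cos(x))/(1/sqrt(1 - x^2))
  = 1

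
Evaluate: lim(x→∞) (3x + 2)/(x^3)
This is an ∞/∞ indeterminate form.

Apply L'Hôpital's rule: differentiate numerator and denominator separately.
  f(x) = 3·x + 2   ⇒   f'(x) = 3
  g(x) = x^3   ⇒   g'(x) = 3·x^2
  lim(x→∞) f'(x)/g'(x) = lim(x→∞) (3)/(3·x^2)
  = 0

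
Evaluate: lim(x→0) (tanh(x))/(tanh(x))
This is a 0/0 indeterminate form.

Apply L'Hôpital's rule: differentiate numerator and denominator separately.
  f(x) = tanh(x)   ⇒   f'(x) = 1 - tanh(x)^2
  g(x) = tanh(x)   ⇒   g'(x) = 1 - tanh(x)^2
  lim(x→0) f'(x)/g'(x) = lim(x→0) (1 - tanh(x)^2)/(1 - tanh(x)^2)
  = 1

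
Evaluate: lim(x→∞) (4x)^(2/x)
This is an exponential indeterminate form.

For exponential indeterminate forms, take the natural log:
  Let L = lim(x→∞) (4x)^(2/x)
  Then ln(L) = lim(x→∞) [exponent × ln(base)]
  Evaluate using L'Hôpital or standard limits, then exponentiate.
  L = 1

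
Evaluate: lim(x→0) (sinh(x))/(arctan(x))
This is a 0/0 indeterminate form.

Apply L'Hôpital's rule: differentiate numerator and denominator separately.
  f(x) = sinh(x)   ⇒   f'(x) = cosh(x)
  g(x) = atan(x)   ⇒   g'(x) = 1/(x^2 + 1)
  lim(x→0) f'(x)/g'(x) = lim(x→0) (cosh(x))/(1/(x^2 + 1))
  = 1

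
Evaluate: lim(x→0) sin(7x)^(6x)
This is an exponential indeterminate form.

For exponential indeterminate forms, take the natural log:
  Let L = lim(x→0) sin(7x)^(6x)
  Then ln(L) = lim(x→0) [exponent × ln(base)]
  Evaluate using L'Hôpital or standard limits, then exponentiate.
  L = 1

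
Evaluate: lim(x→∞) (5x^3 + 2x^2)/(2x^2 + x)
This is an ∞/∞ indeterminate form.

Apply L'Hôpital's rule: differentiate numerator and denominator separately.
  f(x) = 5·x^3 + 2·x^2   ⇒   f'(x) = 15·x^2 + 4·x
  g(x) = 2·x^2 + x   ⇒   g'(x) = 4·x + 1
  lim(x→∞) f'(x)/g'(x) = lim(x→∞) (15·x^2 + 4·x)/(4·x + 1)
  = ∞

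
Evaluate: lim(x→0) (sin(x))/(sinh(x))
This is a 0/0 indeterminate form.

Apply L'Hôpital's rule: differentiate numerator and denominator separately.
  f(x) = sin(x)   ⇒   f'(x) = cos(x)
  g(x) = sinh(x)   ⇒   g'(x) = cosh(x)
  lim(x→0) f'(x)/g'(x) = lim(x→0) (cos(x))/(cosh(x))
  = 1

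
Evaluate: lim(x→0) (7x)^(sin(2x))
This is an exponential indeterminate form.

For exponential indeterminate forms, take the natural log:
  Let L = lim(x→0) (7x)^(sin(2x))
  Then ln(L) = lim(x→0) [exponent × ln(base)]
  Evaluate using L'Hôpital or standard limits, then exponentiate.
  L = 1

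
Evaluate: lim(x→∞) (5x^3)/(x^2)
This is an ∞/∞ indeterminate form.

Apply L'Hôpital's rule: differentiate numerator and denominator separately.
  f(x) = 5·x^3   ⇒   f'(x) = 15·x^2
  g(x) = x^2   ⇒   g'(x) = 2·x
  lim(x→∞) f'(x)/g'(x) = lim(x→∞) (15·x^2)/(2·x)
  = ∞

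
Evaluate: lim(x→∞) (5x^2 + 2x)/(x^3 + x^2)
This is an ∞/∞ indeterminate form.

Apply L'Hôpital's rule: differentiate numerator and denominator separately.
  f(x) = 5·x^2 + 2·x   ⇒   f'(x) = 10·x + 2
  g(x) = x^3 + x^2   ⇒   g'(x) = 3·x^2 + 2·x
  lim(x→∞) f'(x)/g'(x) = lim(x→∞) (10·x + 2)/(3·x^2 + 2·x)
  = 0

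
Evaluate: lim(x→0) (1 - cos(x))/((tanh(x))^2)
This is a 0/0 indeterminate form.

Apply L'Hôpital's rule: differentiate numerator and denominator separately.
  f(x) = 1 - cos(x)   ⇒   f'(x) = sin(x)
  g(x) = tanh(x)^2   ⇒   g'(x) = (2 - 2·tanh(x)^2)·tanh(x)
  lim(x→0) f'(x)/g'(x) = lim(x→0) (sin(x))/((2 - 2·tanh(x)^2)·tanh(x))
  = 1/2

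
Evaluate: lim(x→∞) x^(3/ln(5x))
This is an exponential indeterminate form.

For exponential indeterminate forms, take the natural log:
  Let L = lim(x→∞) x^(3/ln(5x))
  Then ln(L) = lim(x→∞) [exponent × ln(base)]
  Evaluate using L'Hôpital or standard limits, then exponentiate.
  L = e^(3)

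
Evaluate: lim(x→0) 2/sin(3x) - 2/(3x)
This is an ∞-∞ indeterminate form.

Combine fractions or rationalize to convert ∞-∞ to 0/0 form:
  lim(x→0) 2/sin(3x) - 2/(3x) = 0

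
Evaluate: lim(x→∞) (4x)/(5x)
This is an ∞/∞ indeterminate form.

Apply L'Hôpital's rule: differentiate numerator and denominator separately.
  f(x) = 4·x   ⇒   f'(x) = 4
  g(x) = 5·x   ⇒   g'(x) = 5
  lim(x→∞) f'(x)/g'(x) = lim(x→∞) (4)/(5)
  = 4/5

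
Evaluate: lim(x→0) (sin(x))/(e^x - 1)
This is a 0/0 indeterminate form.

Apply L'Hôpital's rule: differentiate numerator and denominator separately.
  f(x) = sin(x)   ⇒   f'(x) = cos(x)
  g(x) = e^(x) - 1   ⇒   g'(x) = e^(x)
  lim(x→0) f'(x)/g'(x) = lim(x→0) (cos(x))/(e^(x))
  = 1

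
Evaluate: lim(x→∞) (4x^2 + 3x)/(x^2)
This is an ∞/∞ indeterminate form.

Apply L'Hôpital's rule: differentiate numerator and denominator separately.
  f(x) = 4·x^2 + 3·x   ⇒   f'(x) = 8·x + 3
  g(x) = x^2   ⇒   g'(x) = 2·x
  lim(x→∞) f'(x)/g'(x) = lim(x→∞) (8·x + 3)/(2·x)
  = 4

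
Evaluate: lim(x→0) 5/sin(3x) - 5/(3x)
This is an ∞-∞ indeterminate form.

Combine fractions or rationalize to convert ∞-∞ to 0/0 form:
  lim(x→0) 5/sin(3x) - 5/(3x) = 0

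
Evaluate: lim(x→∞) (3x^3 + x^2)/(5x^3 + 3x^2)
This is an ∞/∞ indeterminate form.

Apply L'Hôpital's rule: differentiate numerator and denominator separately.
  f(x) = 3·x^3 + x^2   ⇒   f'(x) = 9·x^2 + 2·x
  g(x) = 5·x^3 + 3·x^2   ⇒   g'(x) = 15·x^2 + 6·x
  lim(x→∞) f'(x)/g'(x) = lim(x→∞) (9·x^2 + 2·x)/(15·x^2 + 6·x)
  = 3/5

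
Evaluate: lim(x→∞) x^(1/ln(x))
This is an exponential indeterminate form.

For exponential indeterminate forms, take the natural log:
  Let L = lim(x→∞) x^(1/ln(x))
  Then ln(L) = lim(x→∞) [exponent × ln(base)]
  Evaluate using L'Hôpital or standard limits, then exponentiate.
  L = e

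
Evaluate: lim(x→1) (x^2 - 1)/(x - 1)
This is a standard limit.

Factor or rationalize the expression:
  lim(x→1) (x^2 - 1)/(x - 1) = 2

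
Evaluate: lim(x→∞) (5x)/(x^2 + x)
This is an ∞/∞ indeterminate form.

Apply L'Hôpital's rule: differentiate numerator and denominator separately.
  f(x) = 5·x   ⇒   f'(x) = 5
  g(x) = x^2 + x   ⇒   g'(x) = 2·x + 1
  lim(x→∞) f'(x)/g'(x) = lim(x→∞) (5)/(2·x + 1)
  = 0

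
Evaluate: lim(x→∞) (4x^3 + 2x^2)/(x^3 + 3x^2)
This is an ∞/∞ indeterminate form.

Apply L'Hôpital's rule: differentiate numerator and denominator separately.
  f(x) = 4·x^3 + 2·x^2   ⇒   f'(x) = 12·x^2 + 4·x
  g(x) = x^3 + 3·x^2   ⇒   g'(x) = 3·x^2 + 6·x
  lim(x→∞) f'(x)/g'(x) = lim(x→∞) (12·x^2 + 4·x)/(3·x^2 + 6·x)
  = 4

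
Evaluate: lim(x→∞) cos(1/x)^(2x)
This is an exponential indeterminate form.

For exponential indeterminate forms, take the natural log:
  Let L = lim(x→∞) cos(1/x)^(2x)
  Then ln(L) = lim(x→∞) [exponent × ln(base)]
  Evaluate using L'Hôpital or standard limits, then exponentiate.
  L = 1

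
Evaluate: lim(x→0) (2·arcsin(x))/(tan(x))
This is a 0/0 indeterminate form.

Apply L'Hôpital's rule: differentiate numerator and denominator separately.
  f(x) = 2·asin(x)   ⇒   f'(x) = 2/sqrt(1 - x^2)
  g(x) = tan(x)   ⇒   g'(x) = tan(x)^2 + 1
  lim(x→0) f'(x)/g'(x) = lim(x→0) (2/sqrt(1 - x^2))/(tan(x)^2 + 1)
  = 2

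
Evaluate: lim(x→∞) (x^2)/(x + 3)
This is an ∞/∞ indeterminate form.

Apply L'Hôpital's rule: differentiate numerator and denominator separately.
  f(x) = x^2   ⇒   f'(x) = 2·x
  g(x) = x + 3   ⇒   g'(x) = 1
  lim(x→∞) f'(x)/g'(x) = lim(x→∞) (2·x)/(1)
  = ∞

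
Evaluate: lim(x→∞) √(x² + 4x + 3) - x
This is an ∞-∞ indeterminate form.

Combine fractions or rationalize to convert ∞-∞ to 0/0 form:
  lim(x→∞) √(x² + 4x + 3) - x = 2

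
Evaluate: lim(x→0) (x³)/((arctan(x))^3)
This is a 0/0 indeterminate form.

Apply L'Hôpital's rule: differentiate numerator and denominator separately.
  f(x) = x^3   ⇒   f'(x) = 3·x^2
  g(x) = atan(x)^3   ⇒   g'(x) = 3·atan(x)^2/(x^2 + 1)
  lim(x→0) f'(x)/g'(x) = lim(x→0) (3·x^2)/(3·atan(x)^2/(x^2 + 1))
  = 1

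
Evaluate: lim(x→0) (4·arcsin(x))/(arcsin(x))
This is a 0/0 indeterminate form.

Apply L'Hôpital's rule: differentiate numerator and denominator separately.
  f(x) = 4·asin(x)   ⇒   f'(x) = 4/sqrt(1 - x^2)
  g(x) = asin(x)   ⇒   g'(x) = 1/sqrt(1 - x^2)
  lim(x→0) f'(x)/g'(x) = lim(x→0) (4/sqrt(1 - x^2))/(1/sqrt(1 - x^2))
  = 4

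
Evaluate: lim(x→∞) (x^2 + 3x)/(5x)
This is an ∞/∞ indeterminate form.

Apply L'Hôpital's rule: differentiate numerator and denominator separately.
  f(x) = x^2 + 3·x   ⇒   f'(x) = 2·x + 3
  g(x) = 5·x   ⇒   g'(x) = 5
  lim(x→∞) f'(x)/g'(x) = lim(x→∞) (2·x + 3)/(5)
  = ∞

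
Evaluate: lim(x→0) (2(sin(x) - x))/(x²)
This is a 0/0 indeterminate form.

Apply L'Hôpital's rule: differentiate numerator and denominator separately.
  f(x) = -2·x + 2·sin(x)   ⇒   f'(x) = 2·cos(x) - 2
  g(x) = x^2   ⇒   g'(x) = 2·x
  lim(x→0) f'(x)/g'(x) = lim(x→0) (2·cos(x) - 2)/(2·x)
  = 0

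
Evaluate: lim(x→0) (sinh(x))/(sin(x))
This is a 0/0 indeterminate form.

Apply L'Hôpital's rule: differentiate numerator and denominator separately.
  f(x) = sinh(x)   ⇒   f'(x) = cosh(x)
  g(x) = sin(x)   ⇒   g'(x) = cos(x)
  lim(x→0) f'(x)/g'(x) = lim(x→0) (cosh(x))/(cos(x))
  = 1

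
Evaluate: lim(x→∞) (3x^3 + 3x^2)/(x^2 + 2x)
This is an ∞/∞ indeterminate form.

Apply L'Hôpital's rule: differentiate numerator and denominator separately.
  f(x) = 3·x^3 + 3·x^2   ⇒   f'(x) = 9·x^2 + 6·x
  g(x) = x^2 + 2·x   ⇒   g'(x) = 2·x + 2
  lim(x→∞) f'(x)/g'(x) = lim(x→∞) (9·x^2 + 6·x)/(2·x + 2)
  = ∞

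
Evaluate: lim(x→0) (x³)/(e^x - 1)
This is a 0/0 indeterminate form.

Apply L'Hôpital's rule: differentiate numerator and denominator separately.
  f(x) = x^3   ⇒   f'(x) = 3·x^2
  g(x) = e^(x) - 1   ⇒   g'(x) = e^(x)
  lim(x→0) f'(x)/g'(x) = lim(x→0) (3·x^2)/(e^(x))
  = 0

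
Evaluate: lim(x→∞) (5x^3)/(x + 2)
This is an ∞/∞ indeterminate form.

Apply L'Hôpital's rule: differentiate numerator and denominator separately.
  f(x) = 5·x^3   ⇒   f'(x) = 15·x^2
  g(x) = x + 2   ⇒   g'(x) = 1
  lim(x→∞) f'(x)/g'(x) = lim(x→∞) (15·x^2)/(1)
  = ∞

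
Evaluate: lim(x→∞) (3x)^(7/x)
This is an exponential indeterminate form.

For exponential indeterminate forms, take the natural log:
  Let L = lim(x→∞) (3x)^(7/x)
  Then ln(L) = lim(x→∞) [exponent × ln(base)]
  Evaluate using L'Hôpital or standard limits, then exponentiate.
  L = 1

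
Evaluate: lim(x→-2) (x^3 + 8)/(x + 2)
This is a standard limit.

Factor or rationalize the expression:
  lim(x→-2) (x^3 + 8)/(x + 2) = 12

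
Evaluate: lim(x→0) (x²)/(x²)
This is a 0/0 indeterminate form.

Apply L'Hôpital's rule: differentiate numerator and denominator separately.
  f(x) = x^2   ⇒   f'(x) = 2·x
  g(x) = x^2   ⇒   g'(x) = 2·x
  lim(x→0) f'(x)/g'(x) = lim(x→0) (2·x)/(2·x)
  = 1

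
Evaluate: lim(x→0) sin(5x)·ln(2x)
This is a 0·∞ indeterminate form.

Rewrite 0·∞ as a quotient (0/0 or ∞/∞ form), then apply L'Hôpital's rule:
  lim(x→0) sin(5x)·ln(2x) = 0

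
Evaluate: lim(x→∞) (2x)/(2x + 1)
This is an ∞/∞ indeterminate form.

Apply L'Hôpital's rule: differentiate numerator and denominator separately.
  f(x) = 2·x   ⇒   f'(x) = 2
  g(x) = 2·x + 1   ⇒   g'(x) = 2
  lim(x→∞) f'(x)/g'(x) = lim(x→∞) (2)/(2)
  = 1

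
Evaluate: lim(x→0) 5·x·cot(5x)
This is a 0·∞ indeterminate form.

Rewrite 0·∞ as a quotient (0/0 or ∞/∞ form), then apply L'Hôpital's rule:
  lim(x→0) 5·x·cot(5x) = 1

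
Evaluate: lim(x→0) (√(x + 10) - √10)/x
This is a standard limit.

Factor or rationalize the expression:
  lim(x→0) (√(x + 10) - √10)/x = sqrt(10)/20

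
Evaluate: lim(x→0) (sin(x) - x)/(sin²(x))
This is a 0/0 indeterminate form.

Apply L'Hôpital's rule: differentiate numerator and denominator separately.
  f(x) = -x + sin(x)   ⇒   f'(x) = cos(x) - 1
  g(x) = sin(x)^2   ⇒   g'(x) = 2·sin(x)·cos(x)
  lim(x→0) f'(x)/g'(x) = lim(x→0) (cos(x) - 1)/(2·sin(x)·cos(x))
  = 0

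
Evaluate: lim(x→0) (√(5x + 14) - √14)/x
This is a standard limit.

Factor or rationalize the expression:
  lim(x→0) (√(5x + 14) - √14)/x = 5·sqrt(14)/28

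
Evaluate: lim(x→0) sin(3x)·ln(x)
This is a 0·∞ indeterminate form.

Rewrite 0·∞ as a quotient (0/0 or ∞/∞ form), then apply L'Hôpital's rule:
  lim(x→0) sin(3x)·ln(x) = 0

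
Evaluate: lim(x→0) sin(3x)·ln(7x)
This is a 0·∞ indeterminate form.

Rewrite 0·∞ as a quotient (0/0 or ∞/∞ form), then apply L'Hôpital's rule:
  lim(x→0) sin(3x)·ln(7x) = 0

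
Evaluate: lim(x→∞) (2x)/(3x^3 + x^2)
This is an ∞/∞ indeterminate form.

Apply L'Hôpital's rule: differentiate numerator and denominator separately.
  f(x) = 2·x   ⇒   f'(x) = 2
  g(x) = 3·x^3 + x^2   ⇒   g'(x) = 9·x^2 + 2·x
  lim(x→∞) f'(x)/g'(x) = lim(x→∞) (2)/(9·x^2 + 2·x)
  = 0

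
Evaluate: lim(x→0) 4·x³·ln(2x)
This is a 0·∞ indeterminate form.

Rewrite 0·∞ as a quotient (0/0 or ∞/∞ form), then apply L'Hôpital's rule:
  lim(x→0) 4·x³·ln(2x) = 0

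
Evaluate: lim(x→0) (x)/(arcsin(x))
This is a 0/0 indeterminate form.

Apply L'Hôpital's rule: differentiate numerator and denominator separately.
  f(x) = x   ⇒   f'(x) = 1
  g(x) = asin(x)   ⇒   g'(x) = 1/sqrt(1 - x^2)
  lim(x→0) f'(x)/g'(x) = lim(x→0) (1)/(1/sqrt(1 - x^2))
  = 1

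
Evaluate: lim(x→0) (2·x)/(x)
This is a 0/0 indeterminate form.

Apply L'Hôpital's rule: differentiate numerator and denominator separately.
  f(x) = 2·x   ⇒   f'(x) = 2
  g(x) = x   ⇒   g'(x) = 1
  lim(x→0) f'(x)/g'(x) = lim(x→0) (2)/(1)
  = 2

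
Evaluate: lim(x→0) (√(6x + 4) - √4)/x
This is a standard limit.

Factor or rationalize the expression:
  lim(x→0) (√(6x + 4) - √4)/x = 3/2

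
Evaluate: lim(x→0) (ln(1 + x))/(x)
This is a 0/0 indeterminate form.

Apply L'Hôpital's rule: differentiate numerator and denominator separately.
  f(x) = ln(x + 1)   ⇒   f'(x) = 1/(x + 1)
  g(x) = x   ⇒   g'(x) = 1
  lim(x→0) f'(x)/g'(x) = lim(x→0) (1/(x + 1))/(1)
  = 1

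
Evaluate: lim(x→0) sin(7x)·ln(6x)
This is a 0·∞ indeterminate form.

Rewrite 0·∞ as a quotient (0/0 or ∞/∞ form), then apply L'Hôpital's rule:
  lim(x→0) sin(7x)·ln(6x) = 0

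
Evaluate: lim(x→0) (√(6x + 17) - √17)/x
This is a standard limit.

Factor or rationalize the expression:
  lim(x→0) (√(6x + 17) - √17)/x = 3·sqrt(17)/17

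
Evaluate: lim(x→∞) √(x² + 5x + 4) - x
This is an ∞-∞ indeterminate form.

Combine fractions or rationalize to convert ∞-∞ to 0/0 form:
  lim(x→∞) √(x² + 5x + 4) - x = 5/2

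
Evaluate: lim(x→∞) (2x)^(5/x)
This is an exponential indeterminate form.

For exponential indeterminate forms, take the natural log:
  Let L = lim(x→∞) (2x)^(5/x)
  Then ln(L) = lim(x→∞) [exponent × ln(base)]
  Evaluate using L'Hôpital or standard limits, then exponentiate.
  L = 1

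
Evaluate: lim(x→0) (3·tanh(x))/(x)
This is a 0/0 indeterminate form.

Apply L'Hôpital's rule: differentiate numerator and denominator separately.
  f(x) = 3·tanh(x)   ⇒   f'(x) = 3 - 3·tanh(x)^2
  g(x) = x   ⇒   g'(x) = 1
  lim(x→0) f'(x)/g'(x) = lim(x→0) (3 - 3·tanh(x)^2)/(1)
  = 3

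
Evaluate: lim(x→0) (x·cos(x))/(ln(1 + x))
This is a 0/0 indeterminate form.

Apply L'Hôpital's rule: differentiate numerator and denominator separately.
  f(x) = x·cos(x)   ⇒   f'(x) = -x·sin(x) + cos(x)
  g(x) = ln(x + 1)   ⇒   g'(x) = 1/(x + 1)
  lim(x→0) f'(x)/g'(x) = lim(x→0) (-x·sin(x) + cos(x))/(1/(x + 1))
  = 1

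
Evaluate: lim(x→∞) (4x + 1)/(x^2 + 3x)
This is an ∞/∞ indeterminate form.

Apply L'Hôpital's rule: differentiate numerator and denominator separately.
  f(x) = 4·x + 1   ⇒   f'(x) = 4
  g(x) = x^2 + 3·x   ⇒   g'(x) = 2·x + 3
  lim(x→∞) f'(x)/g'(x) = lim(x→∞) (4)/(2·x + 3)
  = 0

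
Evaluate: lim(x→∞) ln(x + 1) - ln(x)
This is an ∞-∞ indeterminate form.

Combine fractions or rationalize to convert ∞-∞ to 0/0 form:
  lim(x→∞) ln(x + 1) - ln(x) = 0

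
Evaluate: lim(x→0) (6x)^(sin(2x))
This is an exponential indeterminate form.

For exponential indeterminate forms, take the natural log:
  Let L = lim(x→0) (6x)^(sin(2x))
  Then ln(L) = lim(x→0) [exponent × ln(base)]
  Evaluate using L'Hôpital or standard limits, then exponentiate.
  L = 1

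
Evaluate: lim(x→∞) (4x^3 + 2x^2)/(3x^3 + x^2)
This is an ∞/∞ indeterminate form.

Apply L'Hôpital's rule: differentiate numerator and denominator separately.
  f(x) = 4·x^3 + 2·x^2   ⇒   f'(x) = 12·x^2 + 4·x
  g(x) = 3·x^3 + x^2   ⇒   g'(x) = 9·x^2 + 2·x
  lim(x→∞) f'(x)/g'(x) = lim(x→∞) (12·x^2 + 4·x)/(9·x^2 + 2·x)
  = 4/3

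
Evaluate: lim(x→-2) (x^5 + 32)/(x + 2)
This is a standard limit.

Factor or rationalize the expression:
  lim(x→-2) (x^5 + 32)/(x + 2) = 80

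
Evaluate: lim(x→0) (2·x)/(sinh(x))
This is a 0/0 indeterminate form.

Apply L'Hôpital's rule: differentiate numerator and denominator separately.
  f(x) = 2·x   ⇒   f'(x) = 2
  g(x) = sinh(x)   ⇒   g'(x) = cosh(x)
  lim(x→0) f'(x)/g'(x) = lim(x→0) (2)/(cosh(x))
  = 2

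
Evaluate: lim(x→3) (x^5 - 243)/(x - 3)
This is a standard limit.

Factor or rationalize the expression:
  lim(x→3) (x^5 - 243)/(x - 3) = 405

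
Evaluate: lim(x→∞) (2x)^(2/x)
This is an exponential indeterminate form.

For exponential indeterminate forms, take the natural log:
  Let L = lim(x→∞) (2x)^(2/x)
  Then ln(L) = lim(x→∞) [exponent × ln(base)]
  Evaluate using L'Hôpital or standard limits, then exponentiate.
  L = 1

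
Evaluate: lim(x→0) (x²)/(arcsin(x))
This is a 0/0 indeterminate form.

Apply L'Hôpital's rule: differentiate numerator and denominator separately.
  f(x) = x^2   ⇒   f'(x) = 2·x
  g(x) = asin(x)   ⇒   g'(x) = 1/sqrt(1 - x^2)
  lim(x→0) f'(x)/g'(x) = lim(x→0) (2·x)/(1/sqrt(1 - x^2))
  = 0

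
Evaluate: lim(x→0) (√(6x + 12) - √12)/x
This is a standard limit.

Factor or rationalize the expression:
  lim(x→0) (√(6x + 12) - √12)/x = sqrt(3)/2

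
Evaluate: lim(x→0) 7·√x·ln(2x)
This is a 0·∞ indeterminate form.

Rewrite 0·∞ as a quotient (0/0 or ∞/∞ form), then apply L'Hôpital's rule:
  lim(x→0) 7·√x·ln(2x) = 0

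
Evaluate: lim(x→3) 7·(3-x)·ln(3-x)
This is a 0·∞ indeterminate form.

Rewrite 0·∞ as a quotient (0/0 or ∞/∞ form), then apply L'Hôpital's rule:
  lim(x→3) 7·(3-x)·ln(3-x) = 0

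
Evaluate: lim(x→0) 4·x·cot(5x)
This is a 0·∞ indeterminate form.

Rewrite 0·∞ as a quotient (0/0 or ∞/∞ form), then apply L'Hôpital's rule:
  lim(x→0) 4·x·cot(5x) = 4/5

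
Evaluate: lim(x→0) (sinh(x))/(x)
This is a 0/0 indeterminate form.

Apply L'Hôpital's rule: differentiate numerator and denominator separately.
  f(x) = sinh(x)   ⇒   f'(x) = cosh(x)
  g(x) = x   ⇒   g'(x) = 1
  lim(x→0) f'(x)/g'(x) = lim(x→0) (cosh(x))/(1)
  = 1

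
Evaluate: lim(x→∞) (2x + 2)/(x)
This is an ∞/∞ indeterminate form.

Apply L'Hôpital's rule: differentiate numerator and denominator separately.
  f(x) = 2·x + 2   ⇒   f'(x) = 2
  g(x) = x   ⇒   g'(x) = 1
  lim(x→∞) f'(x)/g'(x) = lim(x→∞) (2)/(1)
  = 2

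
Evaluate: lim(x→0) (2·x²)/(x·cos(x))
This is a 0/0 indeterminate form.

Apply L'Hôpital's rule: differentiate numerator and denominator separately.
  f(x) = 2·x^2   ⇒   f'(x) = 4·x
  g(x) = x·cos(x)   ⇒   g'(x) = -x·sin(x) + cos(x)
  lim(x→0) f'(x)/g'(x) = lim(x→0) (4·x)/(-x·sin(x) + cos(x))
  = 0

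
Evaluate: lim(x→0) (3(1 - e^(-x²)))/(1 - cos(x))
This is a 0/0 indeterminate form.

Apply L'Hôpital's rule: differentiate numerator and denominator separately.
  f(x) = 3 - 3·e^(-x^2)   ⇒   f'(x) = 6·x·e^(-x^2)
  g(x) = 1 - cos(x)   ⇒   g'(x) = sin(x)
  lim(x→0) f'(x)/g'(x) = lim(x→0) (6·x·e^(-x^2))/(sin(x))
  = 6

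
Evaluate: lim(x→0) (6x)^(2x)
This is an exponential indeterminate form.

For exponential indeterminate forms, take the natural log:
  Let L = lim(x→0) (6x)^(2x)
  Then ln(L) = lim(x→0) [exponent × ln(base)]
  Evaluate using L'Hôpital or standard limits, then exponentiate.
  L = 1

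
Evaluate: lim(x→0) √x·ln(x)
This is a 0·∞ indeterminate form.

Rewrite 0·∞ as a quotient (0/0 or ∞/∞ form), then apply L'Hôpital's rule:
  lim(x→0) √x·ln(x) = 0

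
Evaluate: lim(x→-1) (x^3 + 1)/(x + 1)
This is a standard limit.

Factor or rationalize the expression:
  lim(x→-1) (x^3 + 1)/(x + 1) = 3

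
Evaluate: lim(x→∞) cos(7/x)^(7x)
This is an exponential indeterminate form.

For exponential indeterminate forms, take the natural log:
  Let L = lim(x→∞) cos(7/x)^(7x)
  Then ln(L) = lim(x→∞) [exponent × ln(base)]
  Evaluate using L'Hôpital or standard limits, then exponentiate.
  L = 1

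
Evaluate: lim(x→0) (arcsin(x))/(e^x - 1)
This is a 0/0 indeterminate form.

Apply L'Hôpital's rule: differentiate numerator and denominator separately.
  f(x) = asin(x)   ⇒   f'(x) = 1/sqrt(1 - x^2)
  g(x) = e^(x) - 1   ⇒   g'(x) = e^(x)
  lim(x→0) f'(x)/g'(x) = lim(x→0) (1/sqrt(1 - x^2))/(e^(x))
  = 1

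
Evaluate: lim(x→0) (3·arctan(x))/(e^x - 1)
This is a 0/0 indeterminate form.

Apply L'Hôpital's rule: differentiate numerator and denominator separately.
  f(x) = 3·atan(x)   ⇒   f'(x) = 3/(x^2 + 1)
  g(x) = e^(x) - 1   ⇒   g'(x) = e^(x)
  lim(x→0) f'(x)/g'(x) = lim(x→0) (3/(x^2 + 1))/(e^(x))
  = 3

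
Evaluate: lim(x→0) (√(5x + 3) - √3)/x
This is a standard limit.

Factor or rationalize the expression:
  lim(x→0) (√(5x + 3) - √3)/x = 5·sqrt(3)/6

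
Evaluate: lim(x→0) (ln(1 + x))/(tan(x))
This is a 0/0 indeterminate form.

Apply L'Hôpital's rule: differentiate numerator and denominator separately.
  f(x) = ln(x + 1)   ⇒   f'(x) = 1/(x + 1)
  g(x) = tan(x)   ⇒   g'(x) = tan(x)^2 + 1
  lim(x→0) f'(x)/g'(x) = lim(x→0) (1/(x + 1))/(tan(x)^2 + 1)
  = 1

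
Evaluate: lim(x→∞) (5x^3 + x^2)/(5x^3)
This is an ∞/∞ indeterminate form.

Apply L'Hôpital's rule: differentiate numerator and denominator separately.
  f(x) = 5·x^3 + x^2   ⇒   f'(x) = 15·x^2 + 2·x
  g(x) = 5·x^3   ⇒   g'(x) = 15·x^2
  lim(x→∞) f'(x)/g'(x) = lim(x→∞) (15·x^2 + 2·x)/(15·x^2)
  = 1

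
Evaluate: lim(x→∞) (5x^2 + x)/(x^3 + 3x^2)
This is an ∞/∞ indeterminate form.

Apply L'Hôpital's rule: differentiate numerator and denominator separately.
  f(x) = 5·x^2 + x   ⇒   f'(x) = 10·x + 1
  g(x) = x^3 + 3·x^2   ⇒   g'(x) = 3·x^2 + 6·x
  lim(x→∞) f'(x)/g'(x) = lim(x→∞) (10·x + 1)/(3·x^2 + 6·x)
  = 0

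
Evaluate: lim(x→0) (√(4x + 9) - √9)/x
This is a standard limit.

Factor or rationalize the expression:
  lim(x→0) (√(4x + 9) - √9)/x = 2/3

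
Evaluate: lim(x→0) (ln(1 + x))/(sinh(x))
This is a 0/0 indeterminate form.

Apply L'Hôpital's rule: differentiate numerator and denominator separately.
  f(x) = ln(x + 1)   ⇒   f'(x) = 1/(x + 1)
  g(x) = sinh(x)   ⇒   g'(x) = cosh(x)
  lim(x→0) f'(x)/g'(x) = lim(x→0) (1/(x + 1))/(cosh(x))
  = 1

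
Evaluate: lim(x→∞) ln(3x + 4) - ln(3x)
This is an ∞-∞ indeterminate form.

Combine fractions or rationalize to convert ∞-∞ to 0/0 form:
  lim(x→∞) ln(3x + 4) - ln(3x) = 0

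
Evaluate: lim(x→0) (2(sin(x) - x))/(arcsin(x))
This is a 0/0 indeterminate form.

Apply L'Hôpital's rule: differentiate numerator and denominator separately.
  f(x) = -2·x + 2·sin(x)   ⇒   f'(x) = 2·cos(x) - 2
  g(x) = asin(x)   ⇒   g'(x) = 1/sqrt(1 - x^2)
  lim(x→0) f'(x)/g'(x) = lim(x→0) (2·cos(x) - 2)/(1/sqrt(1 - x^2))
  = 0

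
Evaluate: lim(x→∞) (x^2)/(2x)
This is an ∞/∞ indeterminate form.

Apply L'Hôpital's rule: differentiate numerator and denominator separately.
  f(x) = x^2   ⇒   f'(x) = 2·x
  g(x) = 2·x   ⇒   g'(x) = 2
  lim(x→∞) f'(x)/g'(x) = lim(x→∞) (2·x)/(2)
  = ∞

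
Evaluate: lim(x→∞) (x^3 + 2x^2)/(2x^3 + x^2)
This is an ∞/∞ indeterminate form.

Apply L'Hôpital's rule: differentiate numerator and denominator separately.
  f(x) = x^3 + 2·x^2   ⇒   f'(x) = 3·x^2 + 4·x
  g(x) = 2·x^3 + x^2   ⇒   g'(x) = 6·x^2 + 2·x
  lim(x→∞) f'(x)/g'(x) = lim(x→∞) (3·x^2 + 4·x)/(6·x^2 + 2·x)
  = 1/2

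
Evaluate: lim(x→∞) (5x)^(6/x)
This is an exponential indeterminate form.

For exponential indeterminate forms, take the natural log:
  Let L = lim(x→∞) (5x)^(6/x)
  Then ln(L) = lim(x→∞) [exponent × ln(base)]
  Evaluate using L'Hôpital or standard limits, then exponentiate.
  L = 1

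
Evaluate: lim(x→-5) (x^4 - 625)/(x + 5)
This is a standard limit.

Factor or rationalize the expression:
  lim(x→-5) (x^4 - 625)/(x + 5) = -500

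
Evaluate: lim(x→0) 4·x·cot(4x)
This is a 0·∞ indeterminate form.

Rewrite 0·∞ as a quotient (0/0 or ∞/∞ form), then apply L'Hôpital's rule:
  lim(x→0) 4·x·cot(4x) = 1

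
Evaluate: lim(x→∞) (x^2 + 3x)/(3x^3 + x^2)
This is an ∞/∞ indeterminate form.

Apply L'Hôpital's rule: differentiate numerator and denominator separately.
  f(x) = x^2 + 3·x   ⇒   f'(x) = 2·x + 3
  g(x) = 3·x^3 + x^2   ⇒   g'(x) = 9·x^2 + 2·x
  lim(x→∞) f'(x)/g'(x) = lim(x→∞) (2·x + 3)/(9·x^2 + 2·x)
  = 0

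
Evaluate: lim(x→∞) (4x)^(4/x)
This is an exponential indeterminate form.

For exponential indeterminate forms, take the natural log:
  Let L = lim(x→∞) (4x)^(4/x)
  Then ln(L) = lim(x→∞) [exponent × ln(base)]
  Evaluate using L'Hôpital or standard limits, then exponentiate.
  L = 1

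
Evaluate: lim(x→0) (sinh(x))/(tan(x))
This is a 0/0 indeterminate form.

Apply L'Hôpital's rule: differentiate numerator and denominator separately.
  f(x) = sinh(x)   ⇒   f'(x) = cosh(x)
  g(x) = tan(x)   ⇒   g'(x) = tan(x)^2 + 1
  lim(x→0) f'(x)/g'(x) = lim(x→0) (cosh(x))/(tan(x)^2 + 1)
  = 1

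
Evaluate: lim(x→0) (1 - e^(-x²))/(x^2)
This is a 0/0 indeterminate form.

Apply L'Hôpital's rule: differentiate numerator and denominator separately.
  f(x) = 1 - e^(-x^2)   ⇒   f'(x) = 2·x·e^(-x^2)
  g(x) = x^2   ⇒   g'(x) = 2·x
  lim(x→0) f'(x)/g'(x) = lim(x→0) (2·x·e^(-x^2))/(2·x)
  = 1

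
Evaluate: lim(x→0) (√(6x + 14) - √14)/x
This is a standard limit.

Factor or rationalize the expression:
  lim(x→0) (√(6x + 14) - √14)/x = 3·sqrt(14)/14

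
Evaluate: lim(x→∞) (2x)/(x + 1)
This is an ∞/∞ indeterminate form.

Apply L'Hôpital's rule: differentiate numerator and denominator separately.
  f(x) = 2·x   ⇒   f'(x) = 2
  g(x) = x + 1   ⇒   g'(x) = 1
  lim(x→∞) f'(x)/g'(x) = lim(x→∞) (2)/(1)
  = 2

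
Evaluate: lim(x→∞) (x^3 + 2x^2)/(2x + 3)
This is an ∞/∞ indeterminate form.

Apply L'Hôpital's rule: differentiate numerator and denominator separately.
  f(x) = x^3 + 2·x^2   ⇒   f'(x) = 3·x^2 + 4·x
  g(x) = 2·x + 3   ⇒   g'(x) = 2
  lim(x→∞) f'(x)/g'(x) = lim(x→∞) (3·x^2 + 4·x)/(2)
  = ∞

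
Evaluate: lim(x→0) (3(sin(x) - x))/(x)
This is a 0/0 indeterminate form.

Apply L'Hôpital's rule: differentiate numerator and denominator separately.
  f(x) = -3·x + 3·sin(x)   ⇒   f'(x) = 3·cos(x) - 3
  g(x) = x   ⇒   g'(x) = 1
  lim(x→0) f'(x)/g'(x) = lim(x→0) (3·cos(x) - 3)/(1)
  = 0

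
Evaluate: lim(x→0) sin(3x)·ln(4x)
This is a 0·∞ indeterminate form.

Rewrite 0·∞ as a quotient (0/0 or ∞/∞ form), then apply L'Hôpital's rule:
  lim(x→0) sin(3x)·ln(4x) = 0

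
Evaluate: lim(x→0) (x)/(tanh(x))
This is a 0/0 indeterminate form.

Apply L'Hôpital's rule: differentiate numerator and denominator separately.
  f(x) = x   ⇒   f'(x) = 1
  g(x) = tanh(x)   ⇒   g'(x) = 1 - tanh(x)^2
  lim(x→0) f'(x)/g'(x) = lim(x→0) (1)/(1 - tanh(x)^2)
  = 1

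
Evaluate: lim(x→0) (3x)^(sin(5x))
This is an exponential indeterminate form.

For exponential indeterminate forms, take the natural log:
  Let L = lim(x→0) (3x)^(sin(5x))
  Then ln(L) = lim(x→0) [exponent × ln(base)]
  Evaluate using L'Hôpital or standard limits, then exponentiate.
  L = 1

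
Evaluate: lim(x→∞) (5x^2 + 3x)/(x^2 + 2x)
This is an ∞/∞ indeterminate form.

Apply L'Hôpital's rule: differentiate numerator and denominator separately.
  f(x) = 5·x^2 + 3·x   ⇒   f'(x) = 10·x + 3
  g(x) = x^2 + 2·x   ⇒   g'(x) = 2·x + 2
  lim(x→∞) f'(x)/g'(x) = lim(x→∞) (10·x + 3)/(2·x + 2)
  = 5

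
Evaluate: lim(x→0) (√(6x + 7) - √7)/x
This is a standard limit.

Factor or rationalize the expression:
  lim(x→0) (√(6x + 7) - √7)/x = 3·sqrt(7)/7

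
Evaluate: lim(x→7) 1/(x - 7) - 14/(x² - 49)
This is an ∞-∞ indeterminate form.

Combine fractions or rationalize to convert ∞-∞ to 0/0 form:
  lim(x→7) 1/(x - 7) - 14/(x² - 49) = 1/14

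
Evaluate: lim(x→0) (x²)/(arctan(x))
This is a 0/0 indeterminate form.

Apply L'Hôpital's rule: differentiate numerator and denominator separately.
  f(x) = x^2   ⇒   f'(x) = 2·x
  g(x) = atan(x)   ⇒   g'(x) = 1/(x^2 + 1)
  lim(x→0) f'(x)/g'(x) = lim(x→0) (2·x)/(1/(x^2 + 1))
  = 0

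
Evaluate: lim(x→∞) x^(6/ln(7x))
This is an exponential indeterminate form.

For exponential indeterminate forms, take the natural log:
  Let L = lim(x→∞) x^(6/ln(7x))
  Then ln(L) = lim(x→∞) [exponent × ln(base)]
  Evaluate using L'Hôpital or standard limits, then exponentiate.
  L = e^(6)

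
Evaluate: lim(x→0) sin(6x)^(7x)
This is an exponential indeterminate form.

For exponential indeterminate forms, take the natural log:
  Let L = lim(x→0) sin(6x)^(7x)
  Then ln(L) = lim(x→0) [exponent × ln(base)]
  Evaluate using L'Hôpital or standard limits, then exponentiate.
  L = 1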